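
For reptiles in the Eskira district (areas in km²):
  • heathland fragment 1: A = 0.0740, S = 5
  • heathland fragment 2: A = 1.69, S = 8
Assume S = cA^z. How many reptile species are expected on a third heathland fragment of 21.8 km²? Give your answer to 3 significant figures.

z = ln(8/5) / ln(1.69/0.074) = 0.4700 / 3.1284 = 0.1502
c = 5 / 0.074^0.1502 = 5 / 0.6763 = 7.394
S₃ = 7.394 × 21.8^0.1502 = 7.394 × 1.589 ≈ 11.75

11.7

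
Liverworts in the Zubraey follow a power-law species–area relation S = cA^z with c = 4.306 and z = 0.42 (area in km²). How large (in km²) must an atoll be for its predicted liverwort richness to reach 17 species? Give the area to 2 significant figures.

26 km²

17 = 4.306 × A^0.42  ⇒  A^0.42 = 17/4.306 = 3.948
ln A = ln(3.948) / 0.42 = 1.3732 / 0.42 = 3.2695
A = e^3.2695 ≈ 26.3 km²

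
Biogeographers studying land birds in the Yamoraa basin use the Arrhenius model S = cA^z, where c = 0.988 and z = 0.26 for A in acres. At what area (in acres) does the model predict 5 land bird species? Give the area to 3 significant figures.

511 acres

5 = 0.988 × A^0.26  ⇒  A^0.26 = 5/0.988 = 5.061
ln A = ln(5.061) / 0.26 = 1.6215 / 0.26 = 6.2366
A = e^6.2366 ≈ 511.1 acres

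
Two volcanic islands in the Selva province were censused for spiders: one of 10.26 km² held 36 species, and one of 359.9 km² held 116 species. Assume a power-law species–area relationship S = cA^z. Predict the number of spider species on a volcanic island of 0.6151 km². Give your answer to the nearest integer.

z = ln(116/36) / ln(359.9/10.26) = 1.1701 / 3.5576 = 0.3289
c = 36 / 10.26^0.3289 = 36 / 2.151 = 16.74
S₃ = 16.74 × 0.6151^0.3289 = 16.74 × 0.8523 ≈ 14.27

14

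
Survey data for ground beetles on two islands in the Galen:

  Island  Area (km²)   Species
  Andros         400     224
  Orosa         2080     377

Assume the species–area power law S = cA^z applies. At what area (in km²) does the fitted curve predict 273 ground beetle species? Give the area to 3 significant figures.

z = ln(377/224) / ln(2080/400) = 0.5206 / 1.6487 = 0.3158
c = 224 / 400^0.3158 = 224 / 6.632 = 33.77
A = (273/33.77)^(1/0.3158) ⇒ ln A = ln(8.083)/0.3158 = 6.6179
A = e^6.6179 ≈ 748.4 km²

748 km²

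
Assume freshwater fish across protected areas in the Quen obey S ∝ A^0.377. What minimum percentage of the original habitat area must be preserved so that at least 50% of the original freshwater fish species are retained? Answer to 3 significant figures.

Need (A_new/A_old)^0.377 = 0.5, so A_new/A_old = 0.5^(1/0.377) = 0.5^2.653
ln(A_new/A_old) = ln 0.5 / 0.377 = -0.6931 / 0.377 = -1.8386
A_new/A_old = e^-1.8386 ≈ 0.159

15.9%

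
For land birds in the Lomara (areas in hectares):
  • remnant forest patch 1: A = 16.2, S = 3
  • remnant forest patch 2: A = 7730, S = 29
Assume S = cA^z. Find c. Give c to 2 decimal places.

z = ln(S₂/S₁) / ln(A₂/A₁) = ln(29/3) / ln(7730/16.2) = 2.2687 / 6.1679 = 0.3678
c = S₁ / A₁^z = 3 / 16.2^0.3678 = 3 / 2.785 = 1.077

1.08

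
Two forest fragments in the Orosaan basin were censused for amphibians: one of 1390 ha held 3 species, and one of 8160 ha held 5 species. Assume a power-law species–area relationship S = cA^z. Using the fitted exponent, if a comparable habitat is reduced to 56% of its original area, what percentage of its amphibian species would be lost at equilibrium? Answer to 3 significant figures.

15.4%

z = ln(5/3) / ln(8160/1390) = 0.5108 / 1.7699 = 0.2886
S_new/S_old = (A_new/A_old)^z = 0.56^0.2886 = exp(0.2886 × -0.5798) = 0.8459
Fraction lost = 1 − 0.8459 = 0.1541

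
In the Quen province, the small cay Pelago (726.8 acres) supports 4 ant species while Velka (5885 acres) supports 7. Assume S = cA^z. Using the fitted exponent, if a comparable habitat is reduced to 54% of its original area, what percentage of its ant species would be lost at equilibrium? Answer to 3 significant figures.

15.2%

z = ln(7/4) / ln(5885/726.8) = 0.5596 / 2.0915 = 0.2676
S_new/S_old = (A_new/A_old)^z = 0.54^0.2676 = exp(0.2676 × -0.6162) = 0.848
Fraction lost = 1 − 0.848 = 0.152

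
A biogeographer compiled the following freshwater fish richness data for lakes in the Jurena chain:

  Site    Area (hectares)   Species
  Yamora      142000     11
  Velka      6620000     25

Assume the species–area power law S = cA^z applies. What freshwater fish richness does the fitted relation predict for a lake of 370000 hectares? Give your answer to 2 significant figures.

13

z = ln(25/11) / ln(6620000/142000) = 0.8210 / 3.8420 = 0.2137
c = 11 / 142000^0.2137 = 11 / 12.62 = 0.8718
S₃ = 0.8718 × 370000^0.2137 = 0.8718 × 15.48 ≈ 13.5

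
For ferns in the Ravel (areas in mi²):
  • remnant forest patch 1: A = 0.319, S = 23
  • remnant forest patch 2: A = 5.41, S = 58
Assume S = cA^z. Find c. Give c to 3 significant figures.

z = ln(S₂/S₁) / ln(A₂/A₁) = ln(58/23) / ln(5.41/0.319) = 0.9249 / 2.8308 = 0.3267
c = S₁ / A₁^z = 23 / 0.319^0.3267 = 23 / 0.6884 = 33.41

33.4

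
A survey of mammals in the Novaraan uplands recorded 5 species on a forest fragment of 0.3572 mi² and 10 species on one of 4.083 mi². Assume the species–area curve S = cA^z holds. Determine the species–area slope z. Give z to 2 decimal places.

Taking logs: ln S = ln c + z ln A, so z = (ln S₂ − ln S₁)/(ln A₂ − ln A₁).
z = ln(10/5) / ln(4.083/0.3572) = ln(2) / ln(11.43) = 0.6931 / 2.4363 = 0.2845

0.28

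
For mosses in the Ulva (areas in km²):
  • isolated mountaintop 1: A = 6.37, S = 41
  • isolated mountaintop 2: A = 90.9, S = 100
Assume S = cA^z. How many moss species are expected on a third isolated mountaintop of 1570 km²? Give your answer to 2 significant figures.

z = ln(100/41) / ln(90.9/6.37) = 0.8916 / 2.6582 = 0.3354
c = 41 / 6.37^0.3354 = 41 / 1.861 = 22.03
S₃ = 22.03 × 1570^0.3354 = 22.03 × 11.8 ≈ 260

260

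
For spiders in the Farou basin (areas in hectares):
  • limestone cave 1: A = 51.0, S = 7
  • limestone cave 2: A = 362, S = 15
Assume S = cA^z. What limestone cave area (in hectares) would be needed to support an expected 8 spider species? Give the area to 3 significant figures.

71.9 hectares

z = ln(15/7) / ln(362/51) = 0.7621 / 1.9598 = 0.3889
c = 7 / 51^0.3889 = 7 / 4.614 = 1.517
A = (8/1.517)^(1/0.3889) ⇒ ln A = ln(5.273)/0.3889 = 4.2752
A = e^4.2752 ≈ 71.89 hectares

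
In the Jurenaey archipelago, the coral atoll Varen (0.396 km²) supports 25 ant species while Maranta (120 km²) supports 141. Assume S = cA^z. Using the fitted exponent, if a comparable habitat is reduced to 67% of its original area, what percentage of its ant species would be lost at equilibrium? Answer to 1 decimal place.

11.4%

z = ln(141/25) / ln(120/0.396) = 1.7299 / 5.7138 = 0.3028
S_new/S_old = (A_new/A_old)^z = 0.67^0.3028 = exp(0.3028 × -0.4005) = 0.8858
Fraction lost = 1 − 0.8858 = 0.1142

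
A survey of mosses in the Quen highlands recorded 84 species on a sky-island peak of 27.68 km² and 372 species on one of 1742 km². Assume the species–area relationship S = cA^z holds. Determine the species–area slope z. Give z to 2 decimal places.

0.36

Taking logs: ln S = ln c + z ln A, so z = (ln S₂ − ln S₁)/(ln A₂ − ln A₁).
z = ln(372/84) / ln(1742/27.68) = ln(4.429) / ln(62.93) = 1.4881 / 4.1421 = 0.3593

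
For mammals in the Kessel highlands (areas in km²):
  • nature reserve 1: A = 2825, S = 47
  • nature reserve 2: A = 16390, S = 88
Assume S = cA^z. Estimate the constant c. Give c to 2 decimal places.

z = ln(S₂/S₁) / ln(A₂/A₁) = ln(88/47) / ln(16390/2825) = 0.6272 / 1.7582 = 0.3567
c = S₁ / A₁^z = 47 / 2825^0.3567 = 47 / 17.02 = 2.761

2.76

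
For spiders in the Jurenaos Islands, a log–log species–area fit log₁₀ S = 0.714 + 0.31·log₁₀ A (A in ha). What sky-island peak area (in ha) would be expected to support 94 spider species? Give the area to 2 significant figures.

94 = 5.176 × A^0.31  ⇒  A^0.31 = 94/5.176 = 18.16
ln A = ln(18.16) / 0.31 = 2.8992 / 0.31 = 9.3524
A = e^9.3524 ≈ 11527 ha

12000 ha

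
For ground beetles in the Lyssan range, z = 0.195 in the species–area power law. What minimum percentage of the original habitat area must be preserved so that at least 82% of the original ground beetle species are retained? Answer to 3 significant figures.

36.1%

Need (A_new/A_old)^0.195 = 0.82, so A_new/A_old = 0.82^(1/0.195) = 0.82^5.128
ln(A_new/A_old) = ln 0.82 / 0.195 = -0.1985 / 0.195 = -1.0177
A_new/A_old = e^-1.0177 ≈ 0.3614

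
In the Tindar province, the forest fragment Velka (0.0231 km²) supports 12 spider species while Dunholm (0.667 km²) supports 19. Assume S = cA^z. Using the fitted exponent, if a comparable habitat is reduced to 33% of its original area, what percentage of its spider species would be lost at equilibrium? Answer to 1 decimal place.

14.1%

z = ln(19/12) / ln(0.667/0.0231) = 0.4595 / 3.3630 = 0.1366
S_new/S_old = (A_new/A_old)^z = 0.33^0.1366 = exp(0.1366 × -1.1087) = 0.8594
Fraction lost = 1 − 0.8594 = 0.1406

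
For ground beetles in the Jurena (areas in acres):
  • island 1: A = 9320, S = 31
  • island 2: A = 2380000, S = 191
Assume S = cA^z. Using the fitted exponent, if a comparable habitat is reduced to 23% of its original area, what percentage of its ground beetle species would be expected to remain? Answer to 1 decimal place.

z = ln(191/31) / ln(2380000/9320) = 1.8183 / 5.5427 = 0.3281
S_new/S_old = (A_new/A_old)^z = 0.23^0.3281 = exp(0.3281 × -1.4697) = 0.6175

61.7%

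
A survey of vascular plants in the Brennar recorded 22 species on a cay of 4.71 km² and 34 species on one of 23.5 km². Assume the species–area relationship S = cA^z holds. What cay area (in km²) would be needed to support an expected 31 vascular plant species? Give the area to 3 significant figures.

z = ln(34/22) / ln(23.5/4.71) = 0.4353 / 1.6073 = 0.2708
c = 22 / 4.71^0.2708 = 22 / 1.522 = 14.46
A = (31/14.46)^(1/0.2708) ⇒ ln A = ln(2.144)/0.2708 = 2.8159
A = e^2.8159 ≈ 16.71 km²

16.7 km²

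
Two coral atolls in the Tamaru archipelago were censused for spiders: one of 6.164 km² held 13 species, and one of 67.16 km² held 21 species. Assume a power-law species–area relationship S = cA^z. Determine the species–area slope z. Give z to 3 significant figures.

0.201

Taking logs: ln S = ln c + z ln A, so z = (ln S₂ − ln S₁)/(ln A₂ − ln A₁).
z = ln(21/13) / ln(67.16/6.164) = ln(1.615) / ln(10.9) = 0.4796 / 2.3884 = 0.2008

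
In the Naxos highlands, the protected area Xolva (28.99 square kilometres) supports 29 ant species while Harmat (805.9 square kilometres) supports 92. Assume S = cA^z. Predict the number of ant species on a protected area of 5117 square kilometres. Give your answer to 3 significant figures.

175

z = ln(92/29) / ln(805.9/28.99) = 1.1545 / 3.3250 = 0.3472
c = 29 / 28.99^0.3472 = 29 / 3.219 = 9.009
S₃ = 9.009 × 5117^0.3472 = 9.009 × 19.4 ≈ 174.8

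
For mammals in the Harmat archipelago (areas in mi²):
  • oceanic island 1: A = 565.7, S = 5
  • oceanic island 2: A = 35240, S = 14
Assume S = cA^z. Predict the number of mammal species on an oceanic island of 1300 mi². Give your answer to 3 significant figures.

6.15

z = ln(14/5) / ln(35240/565.7) = 1.0296 / 4.1319 = 0.2492
c = 5 / 565.7^0.2492 = 5 / 4.852 = 1.031
S₃ = 1.031 × 1300^0.2492 = 1.031 × 5.97 ≈ 6.152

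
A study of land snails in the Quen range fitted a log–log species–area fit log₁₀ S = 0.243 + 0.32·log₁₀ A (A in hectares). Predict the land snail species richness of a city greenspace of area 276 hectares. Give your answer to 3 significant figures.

S = 1.75 × 276^0.32
ln S = ln 1.75 + 0.32 × ln 276 = 0.5595 + 0.32 × 5.6204 = 2.3581
S = e^2.3581 ≈ 10.57

10.6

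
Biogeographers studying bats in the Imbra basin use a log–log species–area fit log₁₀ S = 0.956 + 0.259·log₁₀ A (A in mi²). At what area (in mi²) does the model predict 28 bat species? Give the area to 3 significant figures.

28 = 9.036 × A^0.259  ⇒  A^0.259 = 28/9.036 = 3.099
ln A = ln(3.099) / 0.259 = 1.1309 / 0.259 = 4.3665
A = e^4.3665 ≈ 78.77 mi²

78.8 mi²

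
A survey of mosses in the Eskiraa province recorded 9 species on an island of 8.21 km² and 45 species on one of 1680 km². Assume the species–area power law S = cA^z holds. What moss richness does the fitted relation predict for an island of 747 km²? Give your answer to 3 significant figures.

35.2

z = ln(45/9) / ln(1680/8.21) = 1.6094 / 5.3212 = 0.3025
c = 9 / 8.21^0.3025 = 9 / 1.89 = 4.761
S₃ = 4.761 × 747^0.3025 = 4.761 × 7.397 ≈ 35.22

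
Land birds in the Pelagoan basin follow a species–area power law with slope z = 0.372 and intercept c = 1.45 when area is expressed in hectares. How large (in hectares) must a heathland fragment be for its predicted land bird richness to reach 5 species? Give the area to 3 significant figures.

5 = 1.45 × A^0.372  ⇒  A^0.372 = 5/1.45 = 3.448
ln A = ln(3.448) / 0.372 = 1.2379 / 0.372 = 3.3276
A = e^3.3276 ≈ 27.87 hectares

27.9 hectares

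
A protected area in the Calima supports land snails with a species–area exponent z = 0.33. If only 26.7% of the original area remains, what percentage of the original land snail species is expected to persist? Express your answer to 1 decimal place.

64.7%

S_new/S_old = (A_new/A_old)^z = 0.267^0.33
= exp(0.33 × ln 0.267) = exp(0.33 × -1.3205) = exp(-0.4358) ≈ 0.6468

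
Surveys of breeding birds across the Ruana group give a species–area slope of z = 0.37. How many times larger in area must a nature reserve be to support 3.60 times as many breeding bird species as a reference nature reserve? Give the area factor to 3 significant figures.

(A₂/A₁)^0.37 = 3.6, so A₂/A₁ = 3.6^(1/0.37) = 3.6^2.703
ln(A₂/A₁) = ln 3.6 / 0.37 = 1.2809 / 0.37 = 3.4620
A₂/A₁ = e^3.4620 ≈ 31.88

31.9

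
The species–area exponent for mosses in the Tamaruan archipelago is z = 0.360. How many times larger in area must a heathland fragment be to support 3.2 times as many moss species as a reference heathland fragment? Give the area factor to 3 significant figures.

25.3

(A₂/A₁)^0.36 = 3.2, so A₂/A₁ = 3.2^(1/0.36) = 3.2^2.778
ln(A₂/A₁) = ln 3.2 / 0.36 = 1.1632 / 0.36 = 3.2310
A₂/A₁ = e^3.2310 ≈ 25.3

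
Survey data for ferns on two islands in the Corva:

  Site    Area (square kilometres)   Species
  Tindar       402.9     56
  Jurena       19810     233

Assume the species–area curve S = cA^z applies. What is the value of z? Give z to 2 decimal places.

Taking logs: ln S = ln c + z ln A, so z = (ln S₂ − ln S₁)/(ln A₂ − ln A₁).
z = ln(233/56) / ln(19810/402.9) = ln(4.161) / ln(49.17) = 1.4257 / 3.8953 = 0.3660

0.37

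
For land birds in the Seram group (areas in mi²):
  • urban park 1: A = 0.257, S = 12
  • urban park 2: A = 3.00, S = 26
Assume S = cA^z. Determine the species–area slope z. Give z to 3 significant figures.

0.315

Taking logs: ln S = ln c + z ln A, so z = (ln S₂ − ln S₁)/(ln A₂ − ln A₁).
z = ln(26/12) / ln(3/0.257) = ln(2.167) / ln(11.67) = 0.7732 / 2.4573 = 0.3147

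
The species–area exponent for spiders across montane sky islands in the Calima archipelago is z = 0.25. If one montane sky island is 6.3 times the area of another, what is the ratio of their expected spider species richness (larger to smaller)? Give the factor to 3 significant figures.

1.58

S₂/S₁ = (A₂/A₁)^z = 6.3^0.25
ln(S₂/S₁) = 0.25 × ln 6.3 = 0.25 × 1.8405 = 0.4601
S₂/S₁ = e^0.4601 ≈ 1.584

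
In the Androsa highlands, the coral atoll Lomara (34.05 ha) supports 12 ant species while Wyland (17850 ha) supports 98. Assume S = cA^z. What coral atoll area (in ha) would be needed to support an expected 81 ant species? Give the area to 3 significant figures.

10100 ha

z = ln(98/12) / ln(17850/34.05) = 2.1001 / 6.2619 = 0.3354
c = 12 / 34.05^0.3354 = 12 / 3.265 = 3.676
A = (81/3.676)^(1/0.3354) ⇒ ln A = ln(22.04)/0.3354 = 9.2217
A = e^9.2217 ≈ 10114 ha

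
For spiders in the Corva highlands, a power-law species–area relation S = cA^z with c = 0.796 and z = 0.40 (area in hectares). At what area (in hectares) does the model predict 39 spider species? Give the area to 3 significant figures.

16800 hectares

39 = 0.796 × A^0.4  ⇒  A^0.4 = 39/0.796 = 48.99
ln A = ln(48.99) / 0.4 = 3.8917 / 0.4 = 9.7293
A = e^9.7293 ≈ 16803 hectares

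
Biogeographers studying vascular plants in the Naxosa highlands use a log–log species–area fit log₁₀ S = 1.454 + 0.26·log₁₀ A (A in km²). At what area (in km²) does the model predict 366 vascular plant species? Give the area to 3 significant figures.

18500 km²

366 = 28.44 × A^0.26  ⇒  A^0.26 = 366/28.44 = 12.87
ln A = ln(12.87) / 0.26 = 2.5547 / 0.26 = 9.8257
A = e^9.8257 ≈ 18503 km²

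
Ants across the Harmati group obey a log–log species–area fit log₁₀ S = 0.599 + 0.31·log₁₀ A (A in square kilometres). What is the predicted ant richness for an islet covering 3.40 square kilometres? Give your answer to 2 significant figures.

S = 3.972 × 3.4^0.31 = 3.972 × 1.461 ≈ 5.804

5.8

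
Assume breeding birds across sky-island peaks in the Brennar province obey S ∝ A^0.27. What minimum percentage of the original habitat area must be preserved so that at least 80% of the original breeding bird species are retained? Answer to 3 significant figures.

Need (A_new/A_old)^0.27 = 0.8, so A_new/A_old = 0.8^(1/0.27) = 0.8^3.704
ln(A_new/A_old) = ln 0.8 / 0.27 = -0.2231 / 0.27 = -0.8265
A_new/A_old = e^-0.8265 ≈ 0.4376

43.8%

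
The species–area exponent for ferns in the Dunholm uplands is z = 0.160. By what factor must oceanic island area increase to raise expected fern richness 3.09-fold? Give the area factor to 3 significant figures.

(A₂/A₁)^0.16 = 3.09, so A₂/A₁ = 3.09^(1/0.16) = 3.09^6.25
ln(A₂/A₁) = ln 3.09 / 0.16 = 1.1282 / 0.16 = 7.0511
A₂/A₁ = e^7.0511 ≈ 1154

1150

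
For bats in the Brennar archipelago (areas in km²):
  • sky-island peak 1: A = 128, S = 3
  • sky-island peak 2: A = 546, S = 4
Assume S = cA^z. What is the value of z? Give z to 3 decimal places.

0.198

Taking logs: ln S = ln c + z ln A, so z = (ln S₂ − ln S₁)/(ln A₂ − ln A₁).
z = ln(4/3) / ln(546/128) = ln(1.333) / ln(4.266) = 0.2877 / 1.4506 = 0.1983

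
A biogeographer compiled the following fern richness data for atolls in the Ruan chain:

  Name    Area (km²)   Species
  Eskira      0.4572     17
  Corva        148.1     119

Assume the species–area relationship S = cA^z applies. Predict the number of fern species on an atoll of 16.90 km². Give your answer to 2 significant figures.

57

z = ln(119/17) / ln(148.1/0.4572) = 1.9459 / 5.7805 = 0.3366
c = 17 / 0.4572^0.3366 = 17 / 0.7684 = 22.12
S₃ = 22.12 × 16.9^0.3366 = 22.12 × 2.59 ≈ 57.31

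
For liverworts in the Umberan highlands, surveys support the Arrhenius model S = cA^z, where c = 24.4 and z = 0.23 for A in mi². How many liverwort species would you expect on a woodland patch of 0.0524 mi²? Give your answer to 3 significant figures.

S = 24.4 × 0.0524^0.23
ln S = ln 24.4 + 0.23 × ln 0.0524 = 3.1946 + 0.23 × -2.9488 = 2.5163
S = e^2.5163 ≈ 12.38

12.4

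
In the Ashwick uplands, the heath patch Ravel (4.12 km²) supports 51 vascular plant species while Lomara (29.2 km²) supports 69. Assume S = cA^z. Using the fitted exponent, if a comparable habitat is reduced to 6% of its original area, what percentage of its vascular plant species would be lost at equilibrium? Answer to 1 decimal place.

35.2%

z = ln(69/51) / ln(29.2/4.12) = 0.3023 / 1.9583 = 0.1544
S_new/S_old = (A_new/A_old)^z = 0.06^0.1544 = exp(0.1544 × -2.8134) = 0.6477
Fraction lost = 1 − 0.6477 = 0.3523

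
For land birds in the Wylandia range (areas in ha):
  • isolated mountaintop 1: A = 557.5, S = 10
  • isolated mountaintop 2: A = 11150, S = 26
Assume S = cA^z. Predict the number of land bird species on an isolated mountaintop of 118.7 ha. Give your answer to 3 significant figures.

z = ln(26/10) / ln(11150/557.5) = 0.9555 / 2.9957 = 0.3190
c = 10 / 557.5^0.3190 = 10 / 7.515 = 1.331
S₃ = 1.331 × 118.7^0.3190 = 1.331 × 4.588 ≈ 6.106

6.11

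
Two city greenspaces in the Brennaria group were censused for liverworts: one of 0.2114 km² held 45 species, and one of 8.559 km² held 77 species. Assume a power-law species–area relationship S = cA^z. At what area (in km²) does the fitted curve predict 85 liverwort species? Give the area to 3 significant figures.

z = ln(77/45) / ln(8.559/0.2114) = 0.5371 / 3.7010 = 0.1451
c = 45 / 0.2114^0.1451 = 45 / 0.7981 = 56.38
A = (85/56.38)^(1/0.1451) ⇒ ln A = ln(1.507)/0.1451 = 2.8280
A = e^2.8280 ≈ 16.91 km²

16.9 km²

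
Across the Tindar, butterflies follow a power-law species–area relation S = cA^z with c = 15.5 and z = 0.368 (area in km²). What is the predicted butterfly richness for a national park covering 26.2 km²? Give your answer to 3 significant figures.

51.6

S = 15.5 × 26.2^0.368
ln S = ln 15.5 + 0.368 × ln 26.2 = 2.7408 + 0.368 × 3.2658 = 3.9426
S = e^3.9426 ≈ 51.55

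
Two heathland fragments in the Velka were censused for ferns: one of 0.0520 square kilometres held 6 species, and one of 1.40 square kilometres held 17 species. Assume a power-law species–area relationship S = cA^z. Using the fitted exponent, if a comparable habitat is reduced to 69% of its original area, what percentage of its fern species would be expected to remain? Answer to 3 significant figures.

z = ln(17/6) / ln(1.4/0.052) = 1.0415 / 3.2930 = 0.3163
S_new/S_old = (A_new/A_old)^z = 0.69^0.3163 = exp(0.3163 × -0.3711) = 0.8893

88.9%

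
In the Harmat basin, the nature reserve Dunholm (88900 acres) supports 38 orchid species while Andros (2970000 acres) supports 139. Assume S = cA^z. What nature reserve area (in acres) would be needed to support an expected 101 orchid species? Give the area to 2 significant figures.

z = ln(139/38) / ln(2970000/88900) = 1.2969 / 3.5088 = 0.3696
c = 38 / 88900^0.3696 = 38 / 67.48 = 0.5631
A = (101/0.5631)^(1/0.3696) ⇒ ln A = ln(179.3)/0.3696 = 14.0400
A = e^14.0400 ≈ 1251738 acres

1300000 acres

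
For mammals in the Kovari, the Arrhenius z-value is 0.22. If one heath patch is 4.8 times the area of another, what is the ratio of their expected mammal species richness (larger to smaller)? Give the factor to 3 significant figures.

1.41

S₂/S₁ = (A₂/A₁)^z = 4.8^0.22
ln(S₂/S₁) = 0.22 × ln 4.8 = 0.22 × 1.5686 = 0.3451
S₂/S₁ = e^0.3451 ≈ 1.412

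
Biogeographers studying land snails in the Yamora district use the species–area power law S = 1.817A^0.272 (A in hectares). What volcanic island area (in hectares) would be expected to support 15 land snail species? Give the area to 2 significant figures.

2300 hectares

15 = 1.817 × A^0.272  ⇒  A^0.272 = 15/1.817 = 8.255
ln A = ln(8.255) / 0.272 = 2.1109 / 0.272 = 7.7605
A = e^7.7605 ≈ 2346 hectares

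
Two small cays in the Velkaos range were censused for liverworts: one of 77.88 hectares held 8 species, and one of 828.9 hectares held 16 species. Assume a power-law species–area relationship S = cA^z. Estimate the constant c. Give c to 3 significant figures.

2.23

z = ln(S₂/S₁) / ln(A₂/A₁) = ln(16/8) / ln(828.9/77.88) = 0.6931 / 2.3649 = 0.2931
c = S₁ / A₁^z = 8 / 77.88^0.2931 = 8 / 3.584 = 2.232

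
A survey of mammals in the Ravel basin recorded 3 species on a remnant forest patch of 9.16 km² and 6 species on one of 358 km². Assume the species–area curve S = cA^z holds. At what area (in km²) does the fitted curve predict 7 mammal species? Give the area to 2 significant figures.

z = ln(6/3) / ln(358/9.16) = 0.6931 / 3.6657 = 0.1891
c = 3 / 9.16^0.1891 = 3 / 1.52 = 1.973
A = (7/1.973)^(1/0.1891) ⇒ ln A = ln(3.547)/0.1891 = 6.6958
A = e^6.6958 ≈ 809 km²

810 km²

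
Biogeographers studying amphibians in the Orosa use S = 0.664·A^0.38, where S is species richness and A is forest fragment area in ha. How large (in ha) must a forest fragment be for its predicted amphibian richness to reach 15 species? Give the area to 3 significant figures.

3660 ha

15 = 0.664 × A^0.38  ⇒  A^0.38 = 15/0.664 = 22.59
ln A = ln(22.59) / 0.38 = 3.1175 / 0.38 = 8.2040
A = e^8.2040 ≈ 3656 ha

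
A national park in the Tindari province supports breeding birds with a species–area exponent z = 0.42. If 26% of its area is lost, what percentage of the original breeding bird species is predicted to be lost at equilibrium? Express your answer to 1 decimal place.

S_new/S_old = (A_new/A_old)^z = 0.74^0.42
= exp(0.42 × ln 0.74) = exp(0.42 × -0.3011) = exp(-0.1265) ≈ 0.8812
Fraction lost = 1 − 0.8812 = 0.1188

11.9%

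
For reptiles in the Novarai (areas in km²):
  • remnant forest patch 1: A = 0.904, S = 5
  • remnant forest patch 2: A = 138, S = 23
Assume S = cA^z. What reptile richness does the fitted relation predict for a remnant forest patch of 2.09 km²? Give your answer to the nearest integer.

6

z = ln(23/5) / ln(138/0.904) = 1.5261 / 5.0282 = 0.3035
c = 5 / 0.904^0.3035 = 5 / 0.9698 = 5.156
S₃ = 5.156 × 2.09^0.3035 = 5.156 × 1.251 ≈ 6.448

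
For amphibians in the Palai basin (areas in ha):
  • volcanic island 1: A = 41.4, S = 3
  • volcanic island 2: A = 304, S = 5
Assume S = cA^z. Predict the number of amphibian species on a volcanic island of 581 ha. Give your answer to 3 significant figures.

5.90

z = ln(5/3) / ln(304/41.4) = 0.5108 / 1.9937 = 0.2562
c = 3 / 41.4^0.2562 = 3 / 2.596 = 1.156
S₃ = 1.156 × 581^0.2562 = 1.156 × 5.108 ≈ 5.903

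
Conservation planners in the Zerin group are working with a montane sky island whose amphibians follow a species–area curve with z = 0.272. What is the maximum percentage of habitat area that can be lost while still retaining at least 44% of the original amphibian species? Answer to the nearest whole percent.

95%

Need (A_new/A_old)^0.272 = 0.44, so A_new/A_old = 0.44^(1/0.272) = 0.44^3.676
ln(A_new/A_old) = ln 0.44 / 0.272 = -0.8210 / 0.272 = -3.0183
A_new/A_old = e^-3.0183 ≈ 0.04888
Fraction that can be lost = 1 − 0.04888 = 0.9511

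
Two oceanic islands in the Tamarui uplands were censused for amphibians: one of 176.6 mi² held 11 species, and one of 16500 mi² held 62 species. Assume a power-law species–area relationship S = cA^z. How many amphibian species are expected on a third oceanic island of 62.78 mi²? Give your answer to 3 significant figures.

7.42

z = ln(62/11) / ln(16500/176.6) = 1.7292 / 4.5372 = 0.3811
c = 11 / 176.6^0.3811 = 11 / 7.184 = 1.531
S₃ = 1.531 × 62.78^0.3811 = 1.531 × 4.844 ≈ 7.417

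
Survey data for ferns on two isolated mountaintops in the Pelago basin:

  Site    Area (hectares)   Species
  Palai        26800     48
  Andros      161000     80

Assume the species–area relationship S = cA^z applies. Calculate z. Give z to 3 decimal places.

Taking logs: ln S = ln c + z ln A, so z = (ln S₂ − ln S₁)/(ln A₂ − ln A₁).
z = ln(80/48) / ln(161000/26800) = ln(1.667) / ln(6.007) = 0.5108 / 1.7930 = 0.2849

0.285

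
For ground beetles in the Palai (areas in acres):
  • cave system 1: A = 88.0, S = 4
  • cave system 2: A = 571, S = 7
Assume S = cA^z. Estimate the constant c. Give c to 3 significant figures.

1.05

z = ln(S₂/S₁) / ln(A₂/A₁) = ln(7/4) / ln(571/88) = 0.5596 / 1.8701 = 0.2993
c = S₁ / A₁^z = 4 / 88^0.2993 = 4 / 3.818 = 1.048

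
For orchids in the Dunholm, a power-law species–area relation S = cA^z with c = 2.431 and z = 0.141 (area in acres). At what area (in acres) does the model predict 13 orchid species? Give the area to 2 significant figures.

13 = 2.431 × A^0.141  ⇒  A^0.141 = 13/2.431 = 5.348
ln A = ln(5.348) / 0.141 = 1.6766 / 0.141 = 11.8911
A = e^11.8911 ≈ 145963 acres

150000 acres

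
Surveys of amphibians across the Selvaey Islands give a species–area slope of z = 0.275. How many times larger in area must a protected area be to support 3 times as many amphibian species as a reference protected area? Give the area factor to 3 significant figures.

(A₂/A₁)^0.275 = 3, so A₂/A₁ = 3^(1/0.275) = 3^3.636
ln(A₂/A₁) = ln 3 / 0.275 = 1.0986 / 0.275 = 3.9950
A₂/A₁ = e^3.9950 ≈ 54.32

54.3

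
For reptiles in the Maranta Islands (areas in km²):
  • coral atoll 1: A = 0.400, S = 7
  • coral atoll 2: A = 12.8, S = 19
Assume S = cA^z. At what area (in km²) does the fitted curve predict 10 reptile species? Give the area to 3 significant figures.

z = ln(19/7) / ln(12.8/0.4) = 0.9985 / 3.4657 = 0.2881
c = 7 / 0.4^0.2881 = 7 / 0.768 = 9.115
A = (10/9.115)^(1/0.2881) ⇒ ln A = ln(1.097)/0.2881 = 0.3217
A = e^0.3217 ≈ 1.379 km²

1.38 km²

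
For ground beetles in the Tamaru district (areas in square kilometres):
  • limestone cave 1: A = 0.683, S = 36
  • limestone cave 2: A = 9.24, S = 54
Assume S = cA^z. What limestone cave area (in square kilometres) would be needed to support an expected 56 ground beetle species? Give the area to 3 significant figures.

11.7 square kilometres

z = ln(54/36) / ln(9.24/0.683) = 0.4055 / 2.6048 = 0.1557
c = 36 / 0.683^0.1557 = 36 / 0.9424 = 38.2
A = (56/38.2)^(1/0.1557) ⇒ ln A = ln(1.466)/0.1557 = 2.4572
A = e^2.4572 ≈ 11.67 square kilometres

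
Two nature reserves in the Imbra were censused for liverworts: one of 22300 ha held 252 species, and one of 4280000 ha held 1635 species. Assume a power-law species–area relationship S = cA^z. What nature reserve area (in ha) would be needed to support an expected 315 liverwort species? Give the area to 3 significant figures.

41800 ha

z = ln(1635/252) / ln(4280000/22300) = 1.8700 / 5.2571 = 0.3557
c = 252 / 22300^0.3557 = 252 / 35.21 = 7.156
A = (315/7.156)^(1/0.3557) ⇒ ln A = ln(44.02)/0.3557 = 10.6397
A = e^10.6397 ≈ 41759 ha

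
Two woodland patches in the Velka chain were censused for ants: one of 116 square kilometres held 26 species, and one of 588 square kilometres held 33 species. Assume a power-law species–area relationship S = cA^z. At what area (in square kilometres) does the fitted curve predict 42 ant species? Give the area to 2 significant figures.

z = ln(33/26) / ln(588/116) = 0.2384 / 1.6231 = 0.1469
c = 26 / 116^0.1469 = 26 / 2.01 = 12.93
A = (42/12.93)^(1/0.1469) ⇒ ln A = ln(3.247)/0.1469 = 8.0186
A = e^8.0186 ≈ 3037 square kilometres

3000 square kilometres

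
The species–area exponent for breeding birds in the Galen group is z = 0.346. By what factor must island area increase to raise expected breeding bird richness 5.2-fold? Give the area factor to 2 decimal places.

(A₂/A₁)^0.346 = 5.2, so A₂/A₁ = 5.2^(1/0.346) = 5.2^2.89
ln(A₂/A₁) = ln 5.2 / 0.346 = 1.6487 / 0.346 = 4.7649
A₂/A₁ = e^4.7649 ≈ 117.3

117.32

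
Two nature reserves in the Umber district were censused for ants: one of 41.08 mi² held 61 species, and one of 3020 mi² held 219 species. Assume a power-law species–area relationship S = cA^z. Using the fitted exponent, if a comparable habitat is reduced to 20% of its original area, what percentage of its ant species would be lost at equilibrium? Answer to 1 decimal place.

38.0%

z = ln(219/61) / ln(3020/41.08) = 1.2782 / 4.2975 = 0.2974
S_new/S_old = (A_new/A_old)^z = 0.2^0.2974 = exp(0.2974 × -1.6094) = 0.6196
Fraction lost = 1 − 0.6196 = 0.3804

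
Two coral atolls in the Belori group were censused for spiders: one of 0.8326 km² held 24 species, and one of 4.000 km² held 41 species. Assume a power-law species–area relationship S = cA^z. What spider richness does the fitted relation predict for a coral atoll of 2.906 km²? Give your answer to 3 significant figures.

z = ln(41/24) / ln(4/0.8326) = 0.5355 / 1.5695 = 0.3412
c = 24 / 0.8326^0.3412 = 24 / 0.9394 = 25.55
S₃ = 25.55 × 2.906^0.3412 = 25.55 × 1.439 ≈ 36.77

36.8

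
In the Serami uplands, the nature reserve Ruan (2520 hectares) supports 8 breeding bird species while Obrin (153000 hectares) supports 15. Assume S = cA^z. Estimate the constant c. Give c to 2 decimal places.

2.41

z = ln(S₂/S₁) / ln(A₂/A₁) = ln(15/8) / ln(153000/2520) = 0.6286 / 4.1062 = 0.1531
c = S₁ / A₁^z = 8 / 2520^0.1531 = 8 / 3.317 = 2.412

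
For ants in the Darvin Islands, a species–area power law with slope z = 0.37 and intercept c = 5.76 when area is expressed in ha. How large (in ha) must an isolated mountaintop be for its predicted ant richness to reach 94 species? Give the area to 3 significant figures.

1890 ha

94 = 5.76 × A^0.37  ⇒  A^0.37 = 94/5.76 = 16.32
ln A = ln(16.32) / 0.37 = 2.7924 / 0.37 = 7.5469
A = e^7.5469 ≈ 1895 ha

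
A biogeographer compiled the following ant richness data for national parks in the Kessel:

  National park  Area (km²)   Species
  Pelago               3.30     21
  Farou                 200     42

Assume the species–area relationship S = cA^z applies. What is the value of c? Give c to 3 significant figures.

17.2

z = ln(S₂/S₁) / ln(A₂/A₁) = ln(42/21) / ln(200/3.3) = 0.6931 / 4.1044 = 0.1689
c = S₁ / A₁^z = 21 / 3.3^0.1689 = 21 / 1.223 = 17.17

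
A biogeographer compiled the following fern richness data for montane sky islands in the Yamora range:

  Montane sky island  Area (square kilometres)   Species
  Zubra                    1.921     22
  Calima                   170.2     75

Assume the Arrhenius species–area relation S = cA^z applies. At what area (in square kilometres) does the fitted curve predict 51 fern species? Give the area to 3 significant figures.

z = ln(75/22) / ln(170.2/1.921) = 1.2264 / 4.4841 = 0.2735
c = 22 / 1.921^0.2735 = 22 / 1.195 = 18.4
A = (51/18.4)^(1/0.2735) ⇒ ln A = ln(2.771)/0.2735 = 3.7269
A = e^3.7269 ≈ 41.55 square kilometres

41.6 square kilometres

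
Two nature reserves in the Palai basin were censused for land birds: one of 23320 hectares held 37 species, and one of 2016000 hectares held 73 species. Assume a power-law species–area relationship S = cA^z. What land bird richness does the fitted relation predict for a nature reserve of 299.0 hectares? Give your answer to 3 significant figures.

z = ln(73/37) / ln(2016000/23320) = 0.6795 / 4.4596 = 0.1524
c = 37 / 23320^0.1524 = 37 / 4.63 = 7.992
S₃ = 7.992 × 299^0.1524 = 7.992 × 2.384 ≈ 19.05

19.0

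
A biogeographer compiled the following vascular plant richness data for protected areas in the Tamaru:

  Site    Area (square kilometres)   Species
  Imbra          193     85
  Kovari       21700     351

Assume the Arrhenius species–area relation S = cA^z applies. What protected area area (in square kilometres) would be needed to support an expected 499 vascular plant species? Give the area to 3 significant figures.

z = ln(351/85) / ln(21700/193) = 1.4181 / 4.7224 = 0.3003
c = 85 / 193^0.3003 = 85 / 4.857 = 17.5
A = (499/17.5)^(1/0.3003) ⇒ ln A = ln(28.51)/0.3003 = 11.1566
A = e^11.1566 ≈ 70026 square kilometres

70000 square kilometres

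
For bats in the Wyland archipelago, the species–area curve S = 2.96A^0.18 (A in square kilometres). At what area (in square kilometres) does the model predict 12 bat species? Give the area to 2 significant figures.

12 = 2.96 × A^0.18  ⇒  A^0.18 = 12/2.96 = 4.054
ln A = ln(4.054) / 0.18 = 1.3997 / 0.18 = 7.7762
A = e^7.7762 ≈ 2383 square kilometres

2400 square kilometres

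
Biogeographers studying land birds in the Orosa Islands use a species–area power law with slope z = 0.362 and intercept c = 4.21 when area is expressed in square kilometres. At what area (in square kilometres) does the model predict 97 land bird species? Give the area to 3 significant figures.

5800 square kilometres

97 = 4.21 × A^0.362  ⇒  A^0.362 = 97/4.21 = 23.04
ln A = ln(23.04) / 0.362 = 3.1372 / 0.362 = 8.6664
A = e^8.6664 ≈ 5805 square kilometres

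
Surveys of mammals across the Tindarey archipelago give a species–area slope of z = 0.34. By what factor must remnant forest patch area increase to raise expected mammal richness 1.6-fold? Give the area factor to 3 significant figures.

3.98

(A₂/A₁)^0.34 = 1.6, so A₂/A₁ = 1.6^(1/0.34) = 1.6^2.941
ln(A₂/A₁) = ln 1.6 / 0.34 = 0.4700 / 0.34 = 1.3824
A₂/A₁ = e^1.3824 ≈ 3.984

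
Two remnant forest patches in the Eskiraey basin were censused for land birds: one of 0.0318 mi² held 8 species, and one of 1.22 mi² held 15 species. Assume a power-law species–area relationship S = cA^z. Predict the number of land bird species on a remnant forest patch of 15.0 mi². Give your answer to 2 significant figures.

z = ln(15/8) / ln(1.22/0.0318) = 0.6286 / 3.6471 = 0.1724
c = 8 / 0.0318^0.1724 = 8 / 0.5519 = 14.49
S₃ = 14.49 × 15^0.1724 = 14.49 × 1.595 ≈ 23.12

23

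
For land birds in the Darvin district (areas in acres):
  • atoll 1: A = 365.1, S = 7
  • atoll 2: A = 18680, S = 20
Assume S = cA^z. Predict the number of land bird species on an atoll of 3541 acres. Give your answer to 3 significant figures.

z = ln(20/7) / ln(18680/365.1) = 1.0498 / 3.9350 = 0.2668
c = 7 / 365.1^0.2668 = 7 / 4.826 = 1.45
S₃ = 1.45 × 3541^0.2668 = 1.45 × 8.848 ≈ 12.83

12.8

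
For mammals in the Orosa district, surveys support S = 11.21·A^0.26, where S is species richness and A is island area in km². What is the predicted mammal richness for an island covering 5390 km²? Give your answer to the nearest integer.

S = 11.21 × 5390^0.26
ln S = ln 11.21 + 0.26 × ln 5390 = 2.4168 + 0.26 × 8.5923 = 4.6508
S = e^4.6508 ≈ 104.7

105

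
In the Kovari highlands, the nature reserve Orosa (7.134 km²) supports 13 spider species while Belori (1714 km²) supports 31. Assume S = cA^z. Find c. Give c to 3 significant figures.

z = ln(S₂/S₁) / ln(A₂/A₁) = ln(31/13) / ln(1714/7.134) = 0.8690 / 5.4817 = 0.1585
c = S₁ / A₁^z = 13 / 7.134^0.1585 = 13 / 1.365 = 9.521

9.52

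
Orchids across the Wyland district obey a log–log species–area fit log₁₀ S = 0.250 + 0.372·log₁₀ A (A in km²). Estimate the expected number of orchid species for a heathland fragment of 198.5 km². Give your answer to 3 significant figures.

12.7

S = 1.778 × 198.5^0.372 = 1.778 × 7.158 ≈ 12.73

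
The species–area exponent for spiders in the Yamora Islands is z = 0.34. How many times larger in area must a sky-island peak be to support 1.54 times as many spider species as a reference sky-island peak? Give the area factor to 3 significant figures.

3.56

(A₂/A₁)^0.34 = 1.54, so A₂/A₁ = 1.54^(1/0.34) = 1.54^2.941
ln(A₂/A₁) = ln 1.54 / 0.34 = 0.4318 / 0.34 = 1.2699
A₂/A₁ = e^1.2699 ≈ 3.561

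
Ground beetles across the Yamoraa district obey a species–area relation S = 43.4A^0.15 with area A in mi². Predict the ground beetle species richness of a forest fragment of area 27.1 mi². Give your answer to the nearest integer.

71 species

S = 43.4 × 27.1^0.15
ln S = ln 43.4 + 0.15 × ln 27.1 = 3.7705 + 0.15 × 3.2995 = 4.2654
S = e^4.2654 ≈ 71.19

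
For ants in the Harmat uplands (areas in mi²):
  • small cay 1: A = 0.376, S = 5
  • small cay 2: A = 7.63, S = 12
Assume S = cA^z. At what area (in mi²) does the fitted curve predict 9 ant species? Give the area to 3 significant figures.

2.84 mi²

z = ln(12/5) / ln(7.63/0.376) = 0.8755 / 3.0103 = 0.2908
c = 5 / 0.376^0.2908 = 5 / 0.7524 = 6.645
A = (9/6.645)^(1/0.2908) ⇒ ln A = ln(1.354)/0.2908 = 1.0429
A = e^1.0429 ≈ 2.837 mi²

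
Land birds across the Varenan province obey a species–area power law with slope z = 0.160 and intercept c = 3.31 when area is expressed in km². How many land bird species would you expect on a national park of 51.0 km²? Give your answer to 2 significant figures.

S = 3.31 × 51^0.16
ln S = ln 3.31 + 0.16 × ln 51 = 1.1969 + 0.16 × 3.9318 = 1.8260
S = e^1.8260 ≈ 6.209

6.2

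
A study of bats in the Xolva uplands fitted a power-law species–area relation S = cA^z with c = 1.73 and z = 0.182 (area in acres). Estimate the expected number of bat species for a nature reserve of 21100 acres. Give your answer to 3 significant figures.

S = 1.73 × 21100^0.182
ln S = ln 1.73 + 0.182 × ln 21100 = 0.5481 + 0.182 × 9.9570 = 2.3603
S = e^2.3603 ≈ 10.59

10.6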